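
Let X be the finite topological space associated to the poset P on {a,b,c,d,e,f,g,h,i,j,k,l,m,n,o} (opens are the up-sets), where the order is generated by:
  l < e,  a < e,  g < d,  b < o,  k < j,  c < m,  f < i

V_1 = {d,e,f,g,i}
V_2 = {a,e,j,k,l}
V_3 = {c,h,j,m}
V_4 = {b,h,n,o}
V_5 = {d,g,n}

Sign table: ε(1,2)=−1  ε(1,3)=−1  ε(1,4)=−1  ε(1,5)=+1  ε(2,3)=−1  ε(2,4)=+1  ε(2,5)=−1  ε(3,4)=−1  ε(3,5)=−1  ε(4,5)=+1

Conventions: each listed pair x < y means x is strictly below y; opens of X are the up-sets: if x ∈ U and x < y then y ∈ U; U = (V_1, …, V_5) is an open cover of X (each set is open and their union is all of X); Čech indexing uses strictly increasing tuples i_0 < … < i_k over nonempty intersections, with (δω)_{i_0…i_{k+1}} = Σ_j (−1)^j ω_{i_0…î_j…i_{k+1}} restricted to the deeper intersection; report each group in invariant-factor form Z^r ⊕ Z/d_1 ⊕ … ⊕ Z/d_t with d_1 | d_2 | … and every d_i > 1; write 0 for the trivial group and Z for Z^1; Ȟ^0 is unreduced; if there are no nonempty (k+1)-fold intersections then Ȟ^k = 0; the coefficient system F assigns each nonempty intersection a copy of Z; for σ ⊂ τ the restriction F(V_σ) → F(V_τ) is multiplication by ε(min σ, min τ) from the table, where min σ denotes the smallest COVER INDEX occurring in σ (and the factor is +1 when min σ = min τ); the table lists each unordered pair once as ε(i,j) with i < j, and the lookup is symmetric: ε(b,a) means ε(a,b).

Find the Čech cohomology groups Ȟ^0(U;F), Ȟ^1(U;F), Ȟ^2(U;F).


Ȟ^0 ≅ 0, Ȟ^1 ≅ Z/2 and Ȟ^2 ≅ 0

cover nerve:
  V12={e} V15={d,g} V23={j} V34={h} V45={n}
C dims 5,5; δ0: rk 5, SNF 1^4·2
Ȟ^0: (5−5)−0=0 ⇒ 0
Ȟ^1: (5−0)−5=0 plus torsion [2] ⇒ Z/2
Ȟ^2: (0−0)−0=0 ⇒ 0


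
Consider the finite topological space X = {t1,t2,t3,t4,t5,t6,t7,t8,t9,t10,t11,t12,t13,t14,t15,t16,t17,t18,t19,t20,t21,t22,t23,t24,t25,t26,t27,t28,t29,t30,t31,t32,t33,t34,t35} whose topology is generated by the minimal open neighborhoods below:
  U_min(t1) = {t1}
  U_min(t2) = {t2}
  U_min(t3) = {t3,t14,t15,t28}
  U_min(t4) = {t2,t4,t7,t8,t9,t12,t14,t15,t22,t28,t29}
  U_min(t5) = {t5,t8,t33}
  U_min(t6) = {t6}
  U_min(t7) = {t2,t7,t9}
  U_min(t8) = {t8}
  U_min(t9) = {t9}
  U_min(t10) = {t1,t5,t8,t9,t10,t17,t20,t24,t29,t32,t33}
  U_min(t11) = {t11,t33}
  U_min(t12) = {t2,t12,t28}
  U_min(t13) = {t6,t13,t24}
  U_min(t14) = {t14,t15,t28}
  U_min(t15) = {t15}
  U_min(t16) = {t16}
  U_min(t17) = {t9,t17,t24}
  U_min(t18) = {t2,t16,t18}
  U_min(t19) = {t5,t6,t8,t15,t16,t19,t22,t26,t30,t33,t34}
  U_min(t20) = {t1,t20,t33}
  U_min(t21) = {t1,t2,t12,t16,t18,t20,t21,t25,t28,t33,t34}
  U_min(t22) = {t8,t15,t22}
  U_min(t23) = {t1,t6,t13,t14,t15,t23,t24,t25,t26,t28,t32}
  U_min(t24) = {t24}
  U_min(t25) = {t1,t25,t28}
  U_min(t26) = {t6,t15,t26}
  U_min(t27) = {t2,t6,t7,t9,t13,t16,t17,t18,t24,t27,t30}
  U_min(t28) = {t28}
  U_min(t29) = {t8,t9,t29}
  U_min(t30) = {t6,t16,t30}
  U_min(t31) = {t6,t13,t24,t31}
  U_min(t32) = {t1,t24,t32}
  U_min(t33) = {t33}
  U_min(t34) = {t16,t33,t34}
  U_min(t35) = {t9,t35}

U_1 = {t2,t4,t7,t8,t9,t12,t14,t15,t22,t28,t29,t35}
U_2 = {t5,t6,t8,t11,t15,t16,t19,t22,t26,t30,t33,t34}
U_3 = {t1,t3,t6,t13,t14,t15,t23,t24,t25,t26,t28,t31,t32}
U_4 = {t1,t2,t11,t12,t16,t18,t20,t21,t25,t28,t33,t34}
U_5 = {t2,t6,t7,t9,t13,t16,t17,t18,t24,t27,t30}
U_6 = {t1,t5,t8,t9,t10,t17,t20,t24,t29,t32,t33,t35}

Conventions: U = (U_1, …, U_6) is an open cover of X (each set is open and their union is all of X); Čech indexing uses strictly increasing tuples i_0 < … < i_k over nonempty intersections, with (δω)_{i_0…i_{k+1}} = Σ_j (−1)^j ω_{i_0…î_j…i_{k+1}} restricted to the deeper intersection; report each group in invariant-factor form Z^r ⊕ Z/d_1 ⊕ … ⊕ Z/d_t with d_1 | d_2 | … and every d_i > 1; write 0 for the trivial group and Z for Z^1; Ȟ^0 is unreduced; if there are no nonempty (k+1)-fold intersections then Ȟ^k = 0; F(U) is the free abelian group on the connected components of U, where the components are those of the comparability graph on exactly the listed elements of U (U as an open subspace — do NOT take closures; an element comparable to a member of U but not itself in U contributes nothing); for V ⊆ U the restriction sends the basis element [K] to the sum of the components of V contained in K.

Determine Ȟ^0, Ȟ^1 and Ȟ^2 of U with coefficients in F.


Ȟ^0 ≅ Z; Ȟ^1 ≅ 0; Ȟ^2 ≅ Z/2

nerve simplices:
  U12={t8,t15,t22} U13={t14,t15,t28} U14={t2,t12,t28} U15={t2,t7,t9} U16={t8,t9,t29,t35} U23={t6,t15,t26} U24={t11,t16,t33,t34} U25={t6,t16,t30} U26={t5,t8,t33} U34={t1,t25,t28} U35={t6,t13,t24} U36={t1,t24,t32} U45={t2,t16,t18} U46={t1,t20,t33} U56={t9,t17,t24}
  U123={t15} U126={t8} U134={t28} U145={t2} U156={t9} U235={t6} U245={t16} U246={t33} U346={t1} U356={t24}
components per intersection:
  U1: {t2,t4,t7,t8,t9,t12,t14,t15,t22,t28,t29,t35}
  U2: {t5,t6,t8,t11,t15,t16,t19,t22,t26,t30,t33,t34}
  U3: {t1,t3,t6,t13,t14,t15,t23,t24,t25,t26,t28,t31,t32}
  U4: {t1,t2,t11,t12,t16,t18,t20,t21,t25,t28,t33,t34}
  U5: {t2,t6,t7,t9,t13,t16,t17,t18,t24,t27,t30}
  U6: {t1,t5,t8,t9,t10,t17,t20,t24,t29,t32,t33,t35}
  U12: {t8,t15,t22}
  U13: {t14,t15,t28}
  U14: {t2,t12,t28}
  U15: {t2,t7,t9}
  U16: {t8,t9,t29,t35}
  U23: {t6,t15,t26}
  U24: {t11,t16,t33,t34}
  U25: {t6,t16,t30}
  U26: {t5,t8,t33}
  U34: {t1,t25,t28}
  U35: {t6,t13,t24}
  U36: {t1,t24,t32}
  U45: {t2,t16,t18}
  U46: {t1,t20,t33}
  U56: {t9,t17,t24}
  U123: {t15}
  U126: {t8}
  U134: {t28}
  U145: {t2}
  U156: {t9}
  U235: {t6}
  U245: {t16}
  U246: {t33}
  U346: {t1}
  U356: {t24}
C dims 6,15,10; δ0: rk 5, SNF 1^5; δ1: rk 10, SNF 1^9·2
degree 0: 6−5−0 = 1 → Ȟ^0 ≅ Z
degree 1: 15−10−5 = 0 → Ȟ^1 ≅ 0
degree 2: 10−0−10 = 0 plus torsion [2] → Ȟ^2 ≅ Z/2


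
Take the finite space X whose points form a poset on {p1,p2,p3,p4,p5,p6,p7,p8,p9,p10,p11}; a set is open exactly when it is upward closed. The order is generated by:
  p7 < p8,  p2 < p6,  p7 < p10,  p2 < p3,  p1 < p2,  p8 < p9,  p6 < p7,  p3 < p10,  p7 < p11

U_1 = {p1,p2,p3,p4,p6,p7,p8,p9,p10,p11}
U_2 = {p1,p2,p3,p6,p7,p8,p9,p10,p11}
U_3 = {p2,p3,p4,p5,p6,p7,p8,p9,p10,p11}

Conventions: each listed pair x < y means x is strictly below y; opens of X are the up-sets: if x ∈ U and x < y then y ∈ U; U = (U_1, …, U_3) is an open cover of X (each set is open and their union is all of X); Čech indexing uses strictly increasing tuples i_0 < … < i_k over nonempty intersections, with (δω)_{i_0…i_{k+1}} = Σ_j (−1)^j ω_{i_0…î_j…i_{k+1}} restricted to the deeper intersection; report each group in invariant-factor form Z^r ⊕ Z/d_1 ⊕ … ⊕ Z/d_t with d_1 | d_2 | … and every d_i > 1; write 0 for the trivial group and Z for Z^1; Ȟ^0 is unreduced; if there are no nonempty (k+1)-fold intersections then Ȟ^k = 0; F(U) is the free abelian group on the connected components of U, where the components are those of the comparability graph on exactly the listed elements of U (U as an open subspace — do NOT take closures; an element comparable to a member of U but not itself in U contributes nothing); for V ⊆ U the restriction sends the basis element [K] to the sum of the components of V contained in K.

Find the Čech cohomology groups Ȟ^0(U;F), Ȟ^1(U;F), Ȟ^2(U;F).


nerve of the cover:
  U12={p1,p2,p3,p6,p7,p8,p9,p10,p11} U13={p2,p3,p4,p6,p7,p8,p9,p10,p11} U23={p2,p3,p6,p7,p8,p9,p10,p11}
  U123={p2,p3,p6,p7,p8,p9,p10,p11}
components per intersection:
  U1: {p1,p2,p3,p6,p7,p8,p9,p10,p11} {p4}
  U2: {p1,p2,p3,p6,p7,p8,p9,p10,p11}
  U3: {p2,p3,p6,p7,p8,p9,p10,p11} {p4} {p5}
  U12: {p1,p2,p3,p6,p7,p8,p9,p10,p11}
  U13: {p2,p3,p6,p7,p8,p9,p10,p11} {p4}
  U23: {p2,p3,p6,p7,p8,p9,p10,p11}
  U123: {p2,p3,p6,p7,p8,p9,p10,p11}
C dims 6,4,1; δ0: rk 3, SNF 1^3; δ1: rk 1, SNF 1^1
Ȟ^0 = (6 − 3) − 0 = 3, so Ȟ^0 ≅ Z^3
Ȟ^1 = (4 − 1) − 3 = 0, so Ȟ^1 ≅ 0
Ȟ^2 = (1 − 0) − 1 = 0, so Ȟ^2 ≅ 0

Ȟ^0(U;F) ≅ Z^3, Ȟ^1(U;F) ≅ 0 and Ȟ^2(U;F) ≅ 0


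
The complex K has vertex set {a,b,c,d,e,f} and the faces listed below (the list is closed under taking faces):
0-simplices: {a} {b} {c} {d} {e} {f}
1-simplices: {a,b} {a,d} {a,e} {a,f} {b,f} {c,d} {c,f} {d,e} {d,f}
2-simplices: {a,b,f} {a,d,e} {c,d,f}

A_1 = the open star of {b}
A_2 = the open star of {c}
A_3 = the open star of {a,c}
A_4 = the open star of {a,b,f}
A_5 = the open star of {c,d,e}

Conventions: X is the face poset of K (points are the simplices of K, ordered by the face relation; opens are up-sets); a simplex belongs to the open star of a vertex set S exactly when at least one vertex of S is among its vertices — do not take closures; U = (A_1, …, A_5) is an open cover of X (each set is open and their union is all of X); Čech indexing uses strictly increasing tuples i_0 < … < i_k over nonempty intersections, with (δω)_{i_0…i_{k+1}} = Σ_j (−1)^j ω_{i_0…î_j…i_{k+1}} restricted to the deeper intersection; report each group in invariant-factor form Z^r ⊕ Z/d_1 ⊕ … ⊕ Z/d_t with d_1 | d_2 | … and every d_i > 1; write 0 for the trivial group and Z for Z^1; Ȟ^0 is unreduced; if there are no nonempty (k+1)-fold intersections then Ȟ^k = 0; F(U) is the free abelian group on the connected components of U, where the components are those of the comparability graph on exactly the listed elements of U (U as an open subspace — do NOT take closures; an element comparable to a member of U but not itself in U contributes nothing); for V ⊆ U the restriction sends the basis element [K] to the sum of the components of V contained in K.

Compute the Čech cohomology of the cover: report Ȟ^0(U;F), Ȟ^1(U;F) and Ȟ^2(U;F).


cover nerve:
  A1={{b},{a,b},{b,f},{a,b,f}} A2={{c},{c,d},{c,f},{c,d,f}} A3={{a},{c},{a,b},{a,d},{a,e},{a,f},{c,d},{c,f},{a,b,f},{a,d,e},{c,d,f}} A4={{a},{b},{f},{a,b},{a,d},{a,e},{a,f},{b,f},{c,f},{d,f},{a,b,f},{a,d,e},{c,d,f}} A5={{c},{d},{e},{a,d},{a,e},{c,d},{c,f},{d,e},{d,f},{a,d,e},{c,d,f}}
  A13={{a,b},{a,b,f}} A14={{b},{a,b},{b,f},{a,b,f}} A23={{c},{c,d},{c,f},{c,d,f}} A24={{c,f},{c,d,f}} A25={{c},{c,d},{c,f},{c,d,f}} A34={{a},{a,b},{a,d},{a,e},{a,f},{c,f},{a,b,f},{a,d,e},{c,d,f}} A35={{c},{a,d},{a,e},{c,d},{c,f},{a,d,e},{c,d,f}} A45={{a,d},{a,e},{c,f},{d,f},{a,d,e},{c,d,f}}
  A134={{a,b},{a,b,f}} A234={{c,f},{c,d,f}} A235={{c},{c,d},{c,f},{c,d,f}} A245={{c,f},{c,d,f}} A345={{a,d},{a,e},{c,f},{a,d,e},{c,d,f}}
  A2345={{c,f},{c,d,f}}
components per intersection:
  A1: {{b},{a,b},{b,f},{a,b,f}}
  A2: {{c},{c,d},{c,f},{c,d,f}}
  A3: {{a},{a,b},{a,d},{a,e},{a,f},{a,b,f},{a,d,e}} {{c},{c,d},{c,f},{c,d,f}}
  A4: {{a},{b},{f},{a,b},{a,d},{a,e},{a,f},{b,f},{c,f},{d,f},{a,b,f},{a,d,e},{c,d,f}}
  A5: {{c},{d},{e},{a,d},{a,e},{c,d},{c,f},{d,e},{d,f},{a,d,e},{c,d,f}}
  A13: {{a,b},{a,b,f}}
  A14: {{b},{a,b},{b,f},{a,b,f}}
  A23: {{c},{c,d},{c,f},{c,d,f}}
  A24: {{c,f},{c,d,f}}
  A25: {{c},{c,d},{c,f},{c,d,f}}
  A34: {{a},{a,b},{a,d},{a,e},{a,f},{a,b,f},{a,d,e}} {{c,f},{c,d,f}}
  A35: {{c},{c,d},{c,f},{c,d,f}} {{a,d},{a,e},{a,d,e}}
  A45: {{a,d},{a,e},{a,d,e}} {{c,f},{d,f},{c,d,f}}
  A134: {{a,b},{a,b,f}}
  A234: {{c,f},{c,d,f}}
  A235: {{c},{c,d},{c,f},{c,d,f}}
  A245: {{c,f},{c,d,f}}
  A345: {{a,d},{a,e},{a,d,e}} {{c,f},{c,d,f}}
  A2345: {{c,f},{c,d,f}}
C dims 6,11,6,1; δ0: rk 5, SNF 1^5; δ1: rk 5, SNF 1^5; δ2: rk 1, SNF 1^1
Ȟ^0: (6−5)−0=1 ⇒ Z
Ȟ^1: (11−5)−5=1 ⇒ Z
Ȟ^2: (6−1)−5=0 ⇒ 0

Ȟ^0 = Z,  Ȟ^1 = Z,  Ȟ^2 = 0


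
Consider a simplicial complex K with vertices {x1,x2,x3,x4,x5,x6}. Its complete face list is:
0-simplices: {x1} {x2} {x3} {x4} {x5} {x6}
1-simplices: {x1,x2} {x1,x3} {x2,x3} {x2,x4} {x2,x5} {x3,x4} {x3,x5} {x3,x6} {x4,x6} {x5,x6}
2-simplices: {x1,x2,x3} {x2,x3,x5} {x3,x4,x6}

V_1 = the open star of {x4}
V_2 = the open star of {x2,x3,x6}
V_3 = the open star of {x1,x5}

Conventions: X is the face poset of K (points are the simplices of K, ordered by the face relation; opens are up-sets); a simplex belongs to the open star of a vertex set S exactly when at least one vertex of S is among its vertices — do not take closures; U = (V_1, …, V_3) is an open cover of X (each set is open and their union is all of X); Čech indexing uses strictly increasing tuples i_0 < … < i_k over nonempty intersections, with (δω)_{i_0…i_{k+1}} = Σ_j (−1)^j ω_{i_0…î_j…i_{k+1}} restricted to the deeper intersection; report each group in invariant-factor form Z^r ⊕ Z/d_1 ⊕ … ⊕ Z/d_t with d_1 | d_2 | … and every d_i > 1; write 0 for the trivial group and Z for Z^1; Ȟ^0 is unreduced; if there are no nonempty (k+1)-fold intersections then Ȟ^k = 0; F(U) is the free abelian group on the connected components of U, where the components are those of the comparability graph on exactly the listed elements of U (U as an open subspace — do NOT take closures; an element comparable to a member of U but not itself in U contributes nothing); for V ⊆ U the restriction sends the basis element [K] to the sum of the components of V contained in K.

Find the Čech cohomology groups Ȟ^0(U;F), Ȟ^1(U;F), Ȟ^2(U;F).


nerve simplices:
  V1={{x4},{x2,x4},{x3,x4},{x4,x6},{x3,x4,x6}} V2={{x2},{x3},{x6},{x1,x2},{x1,x3},{x2,x3},{x2,x4},{x2,x5},{x3,x4},{x3,x5},{x3,x6},{x4,x6},{x5,x6},{x1,x2,x3},{x2,x3,x5},{x3,x4,x6}} V3={{x1},{x5},{x1,x2},{x1,x3},{x2,x5},{x3,x5},{x5,x6},{x1,x2,x3},{x2,x3,x5}}
  V12={{x2,x4},{x3,x4},{x4,x6},{x3,x4,x6}} V23={{x1,x2},{x1,x3},{x2,x5},{x3,x5},{x5,x6},{x1,x2,x3},{x2,x3,x5}}
components per intersection:
  V1: {{x4},{x2,x4},{x3,x4},{x4,x6},{x3,x4,x6}}
  V2: {{x2},{x3},{x6},{x1,x2},{x1,x3},{x2,x3},{x2,x4},{x2,x5},{x3,x4},{x3,x5},{x3,x6},{x4,x6},{x5,x6},{x1,x2,x3},{x2,x3,x5},{x3,x4,x6}}
  V3: {{x1},{x1,x2},{x1,x3},{x1,x2,x3}} {{x5},{x2,x5},{x3,x5},{x5,x6},{x2,x3,x5}}
  V12: {{x2,x4}} {{x3,x4},{x4,x6},{x3,x4,x6}}
  V23: {{x1,x2},{x1,x3},{x1,x2,x3}} {{x2,x5},{x3,x5},{x2,x3,x5}} {{x5,x6}}
C dims 4,5; δ0: rk 3, SNF 1^3
degree 0: 4−3−0 = 1 → Ȟ^0 ≅ Z
degree 1: 5−0−3 = 2 → Ȟ^1 ≅ Z^2
degree 2: 0−0−0 = 0 → Ȟ^2 ≅ 0

Ȟ^0(U;F) ≅ Z, Ȟ^1(U;F) ≅ Z^2 and Ȟ^2(U;F) ≅ 0


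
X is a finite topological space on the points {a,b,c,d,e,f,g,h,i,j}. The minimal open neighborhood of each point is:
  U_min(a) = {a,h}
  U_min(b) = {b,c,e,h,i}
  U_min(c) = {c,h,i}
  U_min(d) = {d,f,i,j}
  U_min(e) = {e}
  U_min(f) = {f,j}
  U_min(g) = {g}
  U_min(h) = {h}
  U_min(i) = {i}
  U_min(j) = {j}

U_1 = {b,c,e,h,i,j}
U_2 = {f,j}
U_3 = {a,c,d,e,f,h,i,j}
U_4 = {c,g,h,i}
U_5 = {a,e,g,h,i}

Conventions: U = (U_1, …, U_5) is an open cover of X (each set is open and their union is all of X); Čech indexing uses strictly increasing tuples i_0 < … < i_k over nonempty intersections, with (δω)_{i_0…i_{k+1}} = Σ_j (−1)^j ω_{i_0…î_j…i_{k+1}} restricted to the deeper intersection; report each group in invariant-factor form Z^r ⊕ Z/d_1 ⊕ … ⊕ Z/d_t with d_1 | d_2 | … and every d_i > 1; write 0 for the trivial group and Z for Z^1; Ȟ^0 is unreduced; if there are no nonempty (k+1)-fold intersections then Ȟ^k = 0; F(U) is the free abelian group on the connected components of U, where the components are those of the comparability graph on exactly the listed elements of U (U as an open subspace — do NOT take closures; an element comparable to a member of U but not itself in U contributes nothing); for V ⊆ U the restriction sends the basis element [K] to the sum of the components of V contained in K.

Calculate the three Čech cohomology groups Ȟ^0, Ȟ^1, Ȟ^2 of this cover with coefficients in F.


nerve simplices:
  U12={j} U13={c,e,h,i,j} U14={c,h,i} U15={e,h,i} U23={f,j} U34={c,h,i} U35={a,e,h,i} U45={g,h,i}
  U123={j} U134={c,h,i} U135={e,h,i} U145={h,i} U345={h,i}
  U1345={h,i}
components per intersection:
  U1: {b,c,e,h,i} {j}
  U2: {f,j}
  U3: {a,c,d,f,h,i,j} {e}
  U4: {c,h,i} {g}
  U5: {a,h} {e} {g} {i}
  U12: {j}
  U13: {c,h,i} {e} {j}
  U14: {c,h,i}
  U15: {e} {h} {i}
  U23: {f,j}
  U34: {c,h,i}
  U35: {a,h} {e} {i}
  U45: {g} {h} {i}
  U123: {j}
  U134: {c,h,i}
  U135: {e} {h} {i}
  U145: {h} {i}
  U345: {h} {i}
  U1345: {h} {i}
C dims 11,16,9,2; δ0: rk 9, SNF 1^9; δ1: rk 7, SNF 1^7; δ2: rk 2, SNF 1^2
degree 0: 11−9−0 = 2 → Ȟ^0 ≅ Z^2
degree 1: 16−7−9 = 0 → Ȟ^1 ≅ 0
degree 2: 9−2−7 = 0 → Ȟ^2 ≅ 0

Ȟ^0 ≅ Z^2, Ȟ^1 ≅ 0, Ȟ^2 ≅ 0


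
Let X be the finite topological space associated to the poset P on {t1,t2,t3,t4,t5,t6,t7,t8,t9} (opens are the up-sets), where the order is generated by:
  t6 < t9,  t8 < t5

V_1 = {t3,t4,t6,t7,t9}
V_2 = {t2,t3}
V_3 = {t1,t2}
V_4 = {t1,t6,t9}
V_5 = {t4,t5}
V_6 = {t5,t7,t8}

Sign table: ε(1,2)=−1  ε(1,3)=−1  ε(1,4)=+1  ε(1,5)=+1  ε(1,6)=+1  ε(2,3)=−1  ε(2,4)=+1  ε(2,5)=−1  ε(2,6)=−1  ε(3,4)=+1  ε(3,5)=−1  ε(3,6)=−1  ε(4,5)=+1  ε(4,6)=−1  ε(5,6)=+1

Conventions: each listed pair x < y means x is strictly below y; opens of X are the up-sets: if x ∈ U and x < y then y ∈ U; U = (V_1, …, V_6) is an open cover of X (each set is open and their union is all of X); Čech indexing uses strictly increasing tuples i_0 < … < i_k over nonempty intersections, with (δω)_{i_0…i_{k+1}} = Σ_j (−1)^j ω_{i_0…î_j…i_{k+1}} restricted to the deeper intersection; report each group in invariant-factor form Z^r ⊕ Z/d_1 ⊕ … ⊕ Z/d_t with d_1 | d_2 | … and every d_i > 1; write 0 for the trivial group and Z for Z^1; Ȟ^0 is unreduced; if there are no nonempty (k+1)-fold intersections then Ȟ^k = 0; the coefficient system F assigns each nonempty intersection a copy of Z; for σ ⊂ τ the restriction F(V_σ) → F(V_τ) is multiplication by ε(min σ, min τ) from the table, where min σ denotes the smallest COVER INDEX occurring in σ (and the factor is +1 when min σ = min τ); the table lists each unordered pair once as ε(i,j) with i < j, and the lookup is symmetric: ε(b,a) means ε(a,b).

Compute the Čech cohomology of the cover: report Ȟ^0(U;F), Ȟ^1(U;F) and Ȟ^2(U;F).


Ȟ^0 ≅ Z, Ȟ^1 ≅ Z^2, Ȟ^2 ≅ 0

nonempty overlaps:
  V12={t3} V14={t6,t9} V15={t4} V16={t7} V23={t2} V34={t1} V56={t5}
C dims 6,7; δ0: rk 5, SNF 1^5
degree 0: 6−5−0 = 1 → Ȟ^0 ≅ Z
degree 1: 7−0−5 = 2 → Ȟ^1 ≅ Z^2
degree 2: 0−0−0 = 0 → Ȟ^2 ≅ 0


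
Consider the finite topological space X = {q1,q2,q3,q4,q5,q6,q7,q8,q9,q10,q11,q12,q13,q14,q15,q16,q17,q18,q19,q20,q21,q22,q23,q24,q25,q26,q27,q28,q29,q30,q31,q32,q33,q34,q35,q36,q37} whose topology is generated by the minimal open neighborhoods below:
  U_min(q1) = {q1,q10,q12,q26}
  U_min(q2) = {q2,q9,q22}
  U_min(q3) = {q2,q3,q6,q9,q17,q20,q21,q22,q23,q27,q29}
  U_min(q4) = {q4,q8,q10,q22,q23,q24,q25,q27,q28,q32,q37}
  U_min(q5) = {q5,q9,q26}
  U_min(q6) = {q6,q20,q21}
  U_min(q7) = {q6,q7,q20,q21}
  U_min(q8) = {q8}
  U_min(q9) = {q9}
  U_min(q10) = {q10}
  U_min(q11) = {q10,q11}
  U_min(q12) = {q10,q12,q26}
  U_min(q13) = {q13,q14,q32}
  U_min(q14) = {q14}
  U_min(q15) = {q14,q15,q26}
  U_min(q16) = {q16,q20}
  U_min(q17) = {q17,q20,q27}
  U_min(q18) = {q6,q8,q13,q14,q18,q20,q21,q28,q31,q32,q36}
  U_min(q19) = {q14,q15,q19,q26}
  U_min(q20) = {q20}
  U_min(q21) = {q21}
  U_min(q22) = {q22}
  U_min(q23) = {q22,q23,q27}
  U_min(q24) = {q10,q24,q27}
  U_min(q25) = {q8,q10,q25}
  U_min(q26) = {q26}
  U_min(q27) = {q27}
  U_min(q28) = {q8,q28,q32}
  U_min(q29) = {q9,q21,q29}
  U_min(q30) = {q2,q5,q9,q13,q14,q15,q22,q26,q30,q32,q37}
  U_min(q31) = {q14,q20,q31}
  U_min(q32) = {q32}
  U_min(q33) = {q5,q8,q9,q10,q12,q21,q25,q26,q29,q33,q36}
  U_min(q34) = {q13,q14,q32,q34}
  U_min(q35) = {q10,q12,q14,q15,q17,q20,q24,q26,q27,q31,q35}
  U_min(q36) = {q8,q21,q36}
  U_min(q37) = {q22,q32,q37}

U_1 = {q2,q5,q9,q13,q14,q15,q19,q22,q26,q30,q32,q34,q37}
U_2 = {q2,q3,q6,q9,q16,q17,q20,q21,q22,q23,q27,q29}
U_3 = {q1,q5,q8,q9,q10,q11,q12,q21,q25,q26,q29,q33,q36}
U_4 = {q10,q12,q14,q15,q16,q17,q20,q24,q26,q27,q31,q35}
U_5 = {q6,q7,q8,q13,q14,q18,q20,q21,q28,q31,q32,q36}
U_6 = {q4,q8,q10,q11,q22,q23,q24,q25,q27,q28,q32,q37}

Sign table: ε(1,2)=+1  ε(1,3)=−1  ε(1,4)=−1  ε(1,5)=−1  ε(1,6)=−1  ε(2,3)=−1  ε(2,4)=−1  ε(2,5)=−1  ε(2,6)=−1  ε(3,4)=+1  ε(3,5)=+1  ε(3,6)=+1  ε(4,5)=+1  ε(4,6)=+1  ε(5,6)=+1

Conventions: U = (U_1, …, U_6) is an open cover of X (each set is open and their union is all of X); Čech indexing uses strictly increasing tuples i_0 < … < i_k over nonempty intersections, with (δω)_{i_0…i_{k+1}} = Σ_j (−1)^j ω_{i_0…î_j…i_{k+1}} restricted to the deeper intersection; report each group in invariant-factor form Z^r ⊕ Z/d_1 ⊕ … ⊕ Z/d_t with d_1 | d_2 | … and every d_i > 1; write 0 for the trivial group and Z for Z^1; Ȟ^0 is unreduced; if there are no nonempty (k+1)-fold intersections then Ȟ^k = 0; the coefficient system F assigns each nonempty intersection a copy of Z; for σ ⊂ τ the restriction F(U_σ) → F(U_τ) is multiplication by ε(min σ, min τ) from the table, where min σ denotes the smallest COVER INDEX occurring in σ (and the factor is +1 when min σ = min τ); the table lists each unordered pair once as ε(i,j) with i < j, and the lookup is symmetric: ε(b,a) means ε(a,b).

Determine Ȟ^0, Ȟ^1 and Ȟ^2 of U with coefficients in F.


nonempty overlaps:
  U12={q2,q9,q22} U13={q5,q9,q26} U14={q14,q15,q26} U15={q13,q14,q32} U16={q22,q32,q37} U23={q9,q21,q29} U24={q16,q17,q20,q27} U25={q6,q20,q21} U26={q22,q23,q27} U34={q10,q12,q26} U35={q8,q21,q36} U36={q8,q10,q11,q25} U45={q14,q20,q31} U46={q10,q24,q27} U56={q8,q28,q32}
  U123={q9} U126={q22} U134={q26} U145={q14} U156={q32} U235={q21} U245={q20} U246={q27} U346={q10} U356={q8}
C dims 6,15,10; δ0: rk 5, SNF 1^5; δ1: rk 10, SNF 1^9·2
degree 0: 6−5−0 = 1 → Ȟ^0 ≅ Z
degree 1: 15−10−5 = 0 → Ȟ^1 ≅ 0
degree 2: 10−0−10 = 0 plus torsion [2] → Ȟ^2 ≅ Z/2

Ȟ^0(U;F) ≅ Z, Ȟ^1(U;F) ≅ 0 and Ȟ^2(U;F) ≅ Z/2


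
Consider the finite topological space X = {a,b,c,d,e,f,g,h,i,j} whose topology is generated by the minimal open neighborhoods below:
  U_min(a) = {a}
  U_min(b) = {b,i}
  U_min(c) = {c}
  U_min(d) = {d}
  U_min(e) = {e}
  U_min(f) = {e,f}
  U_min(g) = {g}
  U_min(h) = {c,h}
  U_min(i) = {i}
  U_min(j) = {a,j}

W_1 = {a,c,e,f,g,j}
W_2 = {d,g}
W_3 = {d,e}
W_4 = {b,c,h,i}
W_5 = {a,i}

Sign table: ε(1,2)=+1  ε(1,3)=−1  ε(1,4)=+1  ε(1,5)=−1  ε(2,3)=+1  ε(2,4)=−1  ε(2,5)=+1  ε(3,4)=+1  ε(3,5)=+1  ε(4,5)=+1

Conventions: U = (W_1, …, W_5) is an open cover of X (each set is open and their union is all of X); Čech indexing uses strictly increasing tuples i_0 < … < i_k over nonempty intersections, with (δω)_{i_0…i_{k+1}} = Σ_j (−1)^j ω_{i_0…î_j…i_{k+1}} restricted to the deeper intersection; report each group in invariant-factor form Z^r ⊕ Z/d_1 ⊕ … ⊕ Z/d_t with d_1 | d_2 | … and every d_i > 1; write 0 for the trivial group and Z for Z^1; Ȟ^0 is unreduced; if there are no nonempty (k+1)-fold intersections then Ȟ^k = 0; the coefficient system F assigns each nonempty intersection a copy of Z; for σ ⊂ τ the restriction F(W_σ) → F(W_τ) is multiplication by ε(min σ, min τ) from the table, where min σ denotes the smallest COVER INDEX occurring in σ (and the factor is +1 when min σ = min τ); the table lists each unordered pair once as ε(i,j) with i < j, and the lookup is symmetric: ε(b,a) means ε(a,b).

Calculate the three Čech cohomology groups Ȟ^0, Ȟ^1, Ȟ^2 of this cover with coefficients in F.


nerve of the cover:
  W12={g} W13={e} W14={c} W15={a} W23={d} W45={i}
C dims 5,6; δ0: rk 5, SNF 1^4·2
Ȟ^0 = (5 − 5) − 0 = 0, so Ȟ^0 ≅ 0
Ȟ^1 = (6 − 0) − 5 = 1 plus torsion [2], so Ȟ^1 ≅ Z ⊕ Z/2
Ȟ^2 = (0 − 0) − 0 = 0, so Ȟ^2 ≅ 0

Ȟ^0(U;F) ≅ 0, Ȟ^1(U;F) ≅ Z ⊕ Z/2, Ȟ^2(U;F) ≅ 0


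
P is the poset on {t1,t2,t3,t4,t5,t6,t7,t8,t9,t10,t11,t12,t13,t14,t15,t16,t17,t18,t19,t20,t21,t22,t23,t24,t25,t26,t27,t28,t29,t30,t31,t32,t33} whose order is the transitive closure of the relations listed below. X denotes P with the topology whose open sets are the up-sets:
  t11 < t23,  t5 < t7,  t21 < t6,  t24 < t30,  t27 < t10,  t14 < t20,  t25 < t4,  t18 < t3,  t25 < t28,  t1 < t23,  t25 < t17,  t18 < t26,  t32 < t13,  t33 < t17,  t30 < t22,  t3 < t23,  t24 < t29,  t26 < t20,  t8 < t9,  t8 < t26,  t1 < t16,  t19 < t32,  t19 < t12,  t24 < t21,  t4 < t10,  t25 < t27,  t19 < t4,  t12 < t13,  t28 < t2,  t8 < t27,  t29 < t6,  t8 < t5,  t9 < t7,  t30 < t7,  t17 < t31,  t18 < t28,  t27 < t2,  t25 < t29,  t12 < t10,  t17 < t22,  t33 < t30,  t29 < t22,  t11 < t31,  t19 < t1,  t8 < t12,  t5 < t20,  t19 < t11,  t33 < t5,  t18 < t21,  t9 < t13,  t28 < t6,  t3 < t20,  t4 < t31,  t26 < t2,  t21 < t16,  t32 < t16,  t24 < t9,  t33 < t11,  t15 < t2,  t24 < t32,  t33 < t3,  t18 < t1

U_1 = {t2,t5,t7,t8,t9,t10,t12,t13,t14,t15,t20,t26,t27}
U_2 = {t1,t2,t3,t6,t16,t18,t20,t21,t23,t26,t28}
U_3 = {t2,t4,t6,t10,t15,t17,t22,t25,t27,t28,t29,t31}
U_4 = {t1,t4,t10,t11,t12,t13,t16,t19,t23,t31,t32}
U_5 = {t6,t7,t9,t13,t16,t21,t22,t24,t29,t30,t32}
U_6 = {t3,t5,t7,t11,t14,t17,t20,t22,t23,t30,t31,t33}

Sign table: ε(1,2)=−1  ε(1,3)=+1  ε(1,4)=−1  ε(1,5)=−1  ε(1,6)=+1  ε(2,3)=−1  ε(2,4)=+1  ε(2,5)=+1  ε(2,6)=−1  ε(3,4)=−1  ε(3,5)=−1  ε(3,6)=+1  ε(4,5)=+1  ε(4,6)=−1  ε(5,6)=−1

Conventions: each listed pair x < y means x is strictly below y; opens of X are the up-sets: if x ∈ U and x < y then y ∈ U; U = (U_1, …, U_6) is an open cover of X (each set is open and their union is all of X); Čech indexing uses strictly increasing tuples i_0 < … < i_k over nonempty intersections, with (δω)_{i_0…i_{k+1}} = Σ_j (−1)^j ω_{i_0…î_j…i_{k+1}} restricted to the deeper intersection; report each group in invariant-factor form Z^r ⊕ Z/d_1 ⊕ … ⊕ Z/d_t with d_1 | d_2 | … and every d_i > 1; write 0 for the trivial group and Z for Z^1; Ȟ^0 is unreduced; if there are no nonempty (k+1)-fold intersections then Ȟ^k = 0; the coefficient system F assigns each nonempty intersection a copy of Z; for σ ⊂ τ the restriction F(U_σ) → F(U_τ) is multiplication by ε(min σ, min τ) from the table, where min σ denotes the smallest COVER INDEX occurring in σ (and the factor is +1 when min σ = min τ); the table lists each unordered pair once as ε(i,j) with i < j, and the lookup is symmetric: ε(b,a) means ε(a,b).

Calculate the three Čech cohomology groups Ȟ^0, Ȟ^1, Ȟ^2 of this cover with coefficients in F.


Ȟ^0 ≅ Z,  Ȟ^1 ≅ 0,  Ȟ^2 ≅ Z/2

nonempty overlaps:
  U12={t2,t20,t26} U13={t2,t10,t15,t27} U14={t10,t12,t13} U15={t7,t9,t13} U16={t5,t7,t14,t20} U23={t2,t6,t28} U24={t1,t16,t23} U25={t6,t16,t21} U26={t3,t20,t23} U34={t4,t10,t31} U35={t6,t22,t29} U36={t17,t22,t31} U45={t13,t16,t32} U46={t11,t23,t31} U56={t7,t22,t30}
  U123={t2} U126={t20} U134={t10} U145={t13} U156={t7} U235={t6} U245={t16} U246={t23} U346={t31} U356={t22}
C dims 6,15,10; δ0: rk 5, SNF 1^5; δ1: rk 10, SNF 1^9·2
degree 0: 6−5−0 = 1 → Ȟ^0 ≅ Z
degree 1: 15−10−5 = 0 → Ȟ^1 ≅ 0
degree 2: 10−0−10 = 0 plus torsion [2] → Ȟ^2 ≅ Z/2


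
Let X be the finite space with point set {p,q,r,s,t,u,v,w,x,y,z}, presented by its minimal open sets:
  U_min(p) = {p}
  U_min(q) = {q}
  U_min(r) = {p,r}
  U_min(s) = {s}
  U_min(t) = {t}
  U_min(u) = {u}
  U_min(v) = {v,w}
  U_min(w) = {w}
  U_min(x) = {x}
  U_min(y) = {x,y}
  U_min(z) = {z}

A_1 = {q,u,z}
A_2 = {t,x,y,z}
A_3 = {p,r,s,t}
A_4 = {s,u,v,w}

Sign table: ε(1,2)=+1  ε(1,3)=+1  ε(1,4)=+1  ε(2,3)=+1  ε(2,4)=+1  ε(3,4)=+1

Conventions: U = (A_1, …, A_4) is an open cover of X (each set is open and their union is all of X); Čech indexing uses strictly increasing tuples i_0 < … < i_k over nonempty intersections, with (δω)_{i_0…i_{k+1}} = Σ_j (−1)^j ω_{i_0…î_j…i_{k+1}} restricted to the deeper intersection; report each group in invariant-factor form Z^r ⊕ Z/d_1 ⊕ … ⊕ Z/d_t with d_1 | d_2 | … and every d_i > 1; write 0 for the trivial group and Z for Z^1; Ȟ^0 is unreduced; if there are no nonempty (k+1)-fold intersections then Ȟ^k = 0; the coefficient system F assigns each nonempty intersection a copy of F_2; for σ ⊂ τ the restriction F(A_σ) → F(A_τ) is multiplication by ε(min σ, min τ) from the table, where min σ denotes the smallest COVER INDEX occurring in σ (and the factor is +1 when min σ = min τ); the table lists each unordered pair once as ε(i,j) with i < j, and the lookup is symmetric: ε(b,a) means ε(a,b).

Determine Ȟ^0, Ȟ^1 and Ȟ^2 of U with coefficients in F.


Ȟ^0 = Z/2, Ȟ^1 = Z/2, Ȟ^2 = 0

cover nerve:
  A12={z} A14={u} A23={t} A34={s}
C dims 4,4; δ0: rk_F2 3
Ȟ^0: (4−3)−0=1 ⇒ Z/2
Ȟ^1: (4−0)−3=1 ⇒ Z/2
Ȟ^2: (0−0)−0=0 ⇒ 0


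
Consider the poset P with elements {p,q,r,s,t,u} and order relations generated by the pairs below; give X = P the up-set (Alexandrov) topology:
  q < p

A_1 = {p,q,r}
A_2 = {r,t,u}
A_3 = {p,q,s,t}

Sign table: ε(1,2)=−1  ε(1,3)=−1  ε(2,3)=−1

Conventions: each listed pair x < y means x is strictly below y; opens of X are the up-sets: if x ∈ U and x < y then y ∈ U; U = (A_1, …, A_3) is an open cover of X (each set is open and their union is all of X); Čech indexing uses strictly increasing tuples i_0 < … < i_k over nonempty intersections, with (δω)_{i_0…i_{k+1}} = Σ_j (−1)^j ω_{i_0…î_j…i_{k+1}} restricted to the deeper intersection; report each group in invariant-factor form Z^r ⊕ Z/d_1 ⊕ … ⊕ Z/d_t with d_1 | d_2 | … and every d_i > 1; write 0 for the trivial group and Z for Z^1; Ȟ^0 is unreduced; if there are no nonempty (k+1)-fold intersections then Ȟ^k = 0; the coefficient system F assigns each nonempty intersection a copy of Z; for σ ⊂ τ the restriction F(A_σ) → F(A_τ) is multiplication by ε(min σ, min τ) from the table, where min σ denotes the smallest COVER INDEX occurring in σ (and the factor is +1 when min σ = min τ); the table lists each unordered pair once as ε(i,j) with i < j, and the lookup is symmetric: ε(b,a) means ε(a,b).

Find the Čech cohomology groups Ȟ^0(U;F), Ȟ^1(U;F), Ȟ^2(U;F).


nerve of the cover:
  A12={r} A13={p,q} A23={t}
C dims 3,3; δ0: rk 3, SNF 1^2·2
Ȟ^0 = (3 − 3) − 0 = 0, so Ȟ^0 ≅ 0
Ȟ^1 = (3 − 0) − 3 = 0 plus torsion [2], so Ȟ^1 ≅ Z/2
Ȟ^2 = (0 − 0) − 0 = 0, so Ȟ^2 ≅ 0

Ȟ^0(U;F) ≅ 0, Ȟ^1(U;F) ≅ Z/2, Ȟ^2(U;F) ≅ 0


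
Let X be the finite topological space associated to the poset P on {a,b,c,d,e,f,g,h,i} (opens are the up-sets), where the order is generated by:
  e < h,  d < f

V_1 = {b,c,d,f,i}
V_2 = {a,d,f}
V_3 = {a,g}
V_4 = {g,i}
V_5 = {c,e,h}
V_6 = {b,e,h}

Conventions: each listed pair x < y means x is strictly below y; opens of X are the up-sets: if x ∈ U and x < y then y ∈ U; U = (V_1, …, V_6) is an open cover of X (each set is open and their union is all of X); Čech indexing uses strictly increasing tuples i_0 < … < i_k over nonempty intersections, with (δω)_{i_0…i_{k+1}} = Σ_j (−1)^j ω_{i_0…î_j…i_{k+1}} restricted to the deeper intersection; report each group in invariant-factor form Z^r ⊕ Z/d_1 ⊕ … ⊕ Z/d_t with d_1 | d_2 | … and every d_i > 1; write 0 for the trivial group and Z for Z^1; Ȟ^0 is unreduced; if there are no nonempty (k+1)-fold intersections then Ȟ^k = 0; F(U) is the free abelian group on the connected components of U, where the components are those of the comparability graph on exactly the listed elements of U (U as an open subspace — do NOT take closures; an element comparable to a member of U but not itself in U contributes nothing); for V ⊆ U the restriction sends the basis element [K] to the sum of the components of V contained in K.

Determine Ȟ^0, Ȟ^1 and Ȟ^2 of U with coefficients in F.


Ȟ^0 = Z^7; Ȟ^1 = 0; Ȟ^2 = 0

nerve simplices:
  V12={d,f} V14={i} V15={c} V16={b} V23={a} V34={g} V56={e,h}
components per intersection:
  V1: {b} {c} {d,f} {i}
  V2: {a} {d,f}
  V3: {a} {g}
  V4: {g} {i}
  V5: {c} {e,h}
  V6: {b} {e,h}
  V12: {d,f}
  V14: {i}
  V15: {c}
  V16: {b}
  V23: {a}
  V34: {g}
  V56: {e,h}
C dims 14,7; δ0: rk 7, SNF 1^7
degree 0: 14−7−0 = 7 → Ȟ^0 ≅ Z^7
degree 1: 7−0−7 = 0 → Ȟ^1 ≅ 0
degree 2: 0−0−0 = 0 → Ȟ^2 ≅ 0


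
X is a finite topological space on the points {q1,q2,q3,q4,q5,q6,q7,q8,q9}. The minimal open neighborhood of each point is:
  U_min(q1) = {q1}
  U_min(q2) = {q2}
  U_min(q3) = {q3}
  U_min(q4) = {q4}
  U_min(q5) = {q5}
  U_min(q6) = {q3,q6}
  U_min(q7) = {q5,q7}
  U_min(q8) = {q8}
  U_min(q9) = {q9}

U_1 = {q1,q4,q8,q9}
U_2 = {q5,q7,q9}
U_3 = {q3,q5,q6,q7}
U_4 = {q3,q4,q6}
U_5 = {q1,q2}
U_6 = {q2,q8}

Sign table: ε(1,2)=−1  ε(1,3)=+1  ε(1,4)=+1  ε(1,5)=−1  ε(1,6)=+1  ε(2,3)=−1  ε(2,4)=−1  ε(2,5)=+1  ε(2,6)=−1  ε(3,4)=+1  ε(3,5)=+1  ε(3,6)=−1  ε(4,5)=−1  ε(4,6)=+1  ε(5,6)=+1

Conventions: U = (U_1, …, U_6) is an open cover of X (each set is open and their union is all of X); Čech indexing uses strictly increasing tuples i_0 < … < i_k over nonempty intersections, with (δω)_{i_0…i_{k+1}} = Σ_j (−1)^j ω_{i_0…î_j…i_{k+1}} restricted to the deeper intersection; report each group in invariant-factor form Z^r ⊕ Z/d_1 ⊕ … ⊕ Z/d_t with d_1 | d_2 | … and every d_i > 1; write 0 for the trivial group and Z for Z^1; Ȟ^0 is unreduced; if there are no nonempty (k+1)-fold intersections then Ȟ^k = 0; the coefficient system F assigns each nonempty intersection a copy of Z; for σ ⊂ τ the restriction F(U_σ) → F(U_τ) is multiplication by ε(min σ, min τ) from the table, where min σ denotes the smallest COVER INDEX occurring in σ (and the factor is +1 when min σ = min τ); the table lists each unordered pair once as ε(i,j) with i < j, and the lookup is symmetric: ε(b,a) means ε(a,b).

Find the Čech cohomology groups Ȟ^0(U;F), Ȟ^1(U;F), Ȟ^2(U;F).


nerve of the cover:
  U12={q9} U14={q4} U15={q1} U16={q8} U23={q5,q7} U34={q3,q6} U56={q2}
C dims 6,7; δ0: rk 6, SNF 1^5·2
Ȟ^0 = (6 − 6) − 0 = 0, so Ȟ^0 ≅ 0
Ȟ^1 = (7 − 0) − 6 = 1 plus torsion [2], so Ȟ^1 ≅ Z ⊕ Z/2
Ȟ^2 = (0 − 0) − 0 = 0, so Ȟ^2 ≅ 0

Ȟ^0 = 0,  Ȟ^1 = Z ⊕ Z/2,  Ȟ^2 = 0


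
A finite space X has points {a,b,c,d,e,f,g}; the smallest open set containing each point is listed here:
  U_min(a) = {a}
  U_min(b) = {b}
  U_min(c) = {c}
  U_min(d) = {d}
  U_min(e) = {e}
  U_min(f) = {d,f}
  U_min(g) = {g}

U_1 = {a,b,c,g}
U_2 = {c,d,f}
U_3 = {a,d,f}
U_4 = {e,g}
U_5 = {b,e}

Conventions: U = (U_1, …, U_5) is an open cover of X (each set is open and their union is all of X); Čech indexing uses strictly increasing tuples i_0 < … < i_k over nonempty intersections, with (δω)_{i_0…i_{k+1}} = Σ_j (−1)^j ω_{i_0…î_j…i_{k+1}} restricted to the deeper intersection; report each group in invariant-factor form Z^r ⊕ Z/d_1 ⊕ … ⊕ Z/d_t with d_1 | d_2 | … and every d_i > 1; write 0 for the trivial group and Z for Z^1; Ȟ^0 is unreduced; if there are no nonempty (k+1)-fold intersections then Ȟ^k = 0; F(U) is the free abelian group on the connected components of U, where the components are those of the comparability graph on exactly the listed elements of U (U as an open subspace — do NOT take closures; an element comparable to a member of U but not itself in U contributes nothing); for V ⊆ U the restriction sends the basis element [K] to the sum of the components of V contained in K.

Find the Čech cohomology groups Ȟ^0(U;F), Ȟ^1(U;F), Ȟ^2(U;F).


Ȟ^0 ≅ Z^6, Ȟ^1 ≅ 0 and Ȟ^2 ≅ 0

nerve of the cover:
  U12={c} U13={a} U14={g} U15={b} U23={d,f} U45={e}
components per intersection:
  U1: {a} {b} {c} {g}
  U2: {c} {d,f}
  U3: {a} {d,f}
  U4: {e} {g}
  U5: {b} {e}
  U12: {c}
  U13: {a}
  U14: {g}
  U15: {b}
  U23: {d,f}
  U45: {e}
C dims 12,6; δ0: rk 6, SNF 1^6
Ȟ^0 = (12 − 6) − 0 = 6, so Ȟ^0 ≅ Z^6
Ȟ^1 = (6 − 0) − 6 = 0, so Ȟ^1 ≅ 0
Ȟ^2 = (0 − 0) − 0 = 0, so Ȟ^2 ≅ 0


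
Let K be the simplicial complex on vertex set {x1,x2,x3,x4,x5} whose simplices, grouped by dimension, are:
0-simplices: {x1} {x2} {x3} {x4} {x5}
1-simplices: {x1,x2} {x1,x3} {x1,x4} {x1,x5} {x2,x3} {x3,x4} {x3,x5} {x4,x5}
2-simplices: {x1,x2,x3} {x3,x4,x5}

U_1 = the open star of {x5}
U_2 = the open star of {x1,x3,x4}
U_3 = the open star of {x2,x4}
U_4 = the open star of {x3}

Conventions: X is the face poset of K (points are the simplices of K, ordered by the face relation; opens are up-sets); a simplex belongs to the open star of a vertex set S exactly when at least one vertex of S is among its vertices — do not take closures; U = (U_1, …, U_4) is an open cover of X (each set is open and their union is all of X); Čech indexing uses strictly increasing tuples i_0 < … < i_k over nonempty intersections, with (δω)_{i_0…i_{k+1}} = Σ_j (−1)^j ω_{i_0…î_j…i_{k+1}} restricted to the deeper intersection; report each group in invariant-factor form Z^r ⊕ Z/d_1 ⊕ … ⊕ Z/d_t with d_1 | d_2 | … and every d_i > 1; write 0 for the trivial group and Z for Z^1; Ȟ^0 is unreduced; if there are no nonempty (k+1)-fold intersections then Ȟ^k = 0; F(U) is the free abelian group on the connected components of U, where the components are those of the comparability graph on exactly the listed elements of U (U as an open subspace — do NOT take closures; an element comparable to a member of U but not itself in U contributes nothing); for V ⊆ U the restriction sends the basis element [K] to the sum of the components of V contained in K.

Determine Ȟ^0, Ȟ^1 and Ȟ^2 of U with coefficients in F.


nerve simplices:
  U1={{x5},{x1,x5},{x3,x5},{x4,x5},{x3,x4,x5}} U2={{x1},{x3},{x4},{x1,x2},{x1,x3},{x1,x4},{x1,x5},{x2,x3},{x3,x4},{x3,x5},{x4,x5},{x1,x2,x3},{x3,x4,x5}} U3={{x2},{x4},{x1,x2},{x1,x4},{x2,x3},{x3,x4},{x4,x5},{x1,x2,x3},{x3,x4,x5}} U4={{x3},{x1,x3},{x2,x3},{x3,x4},{x3,x5},{x1,x2,x3},{x3,x4,x5}}
  U12={{x1,x5},{x3,x5},{x4,x5},{x3,x4,x5}} U13={{x4,x5},{x3,x4,x5}} U14={{x3,x5},{x3,x4,x5}} U23={{x4},{x1,x2},{x1,x4},{x2,x3},{x3,x4},{x4,x5},{x1,x2,x3},{x3,x4,x5}} U24={{x3},{x1,x3},{x2,x3},{x3,x4},{x3,x5},{x1,x2,x3},{x3,x4,x5}} U34={{x2,x3},{x3,x4},{x1,x2,x3},{x3,x4,x5}}
  U123={{x4,x5},{x3,x4,x5}} U124={{x3,x5},{x3,x4,x5}} U134={{x3,x4,x5}} U234={{x2,x3},{x3,x4},{x1,x2,x3},{x3,x4,x5}}
  U1234={{x3,x4,x5}}
components per intersection:
  U1: {{x5},{x1,x5},{x3,x5},{x4,x5},{x3,x4,x5}}
  U2: {{x1},{x3},{x4},{x1,x2},{x1,x3},{x1,x4},{x1,x5},{x2,x3},{x3,x4},{x3,x5},{x4,x5},{x1,x2,x3},{x3,x4,x5}}
  U3: {{x2},{x1,x2},{x2,x3},{x1,x2,x3}} {{x4},{x1,x4},{x3,x4},{x4,x5},{x3,x4,x5}}
  U4: {{x3},{x1,x3},{x2,x3},{x3,x4},{x3,x5},{x1,x2,x3},{x3,x4,x5}}
  U12: {{x1,x5}} {{x3,x5},{x4,x5},{x3,x4,x5}}
  U13: {{x4,x5},{x3,x4,x5}}
  U14: {{x3,x5},{x3,x4,x5}}
  U23: {{x4},{x1,x4},{x3,x4},{x4,x5},{x3,x4,x5}} {{x1,x2},{x2,x3},{x1,x2,x3}}
  U24: {{x3},{x1,x3},{x2,x3},{x3,x4},{x3,x5},{x1,x2,x3},{x3,x4,x5}}
  U34: {{x2,x3},{x1,x2,x3}} {{x3,x4},{x3,x4,x5}}
  U123: {{x4,x5},{x3,x4,x5}}
  U124: {{x3,x5},{x3,x4,x5}}
  U134: {{x3,x4,x5}}
  U234: {{x2,x3},{x1,x2,x3}} {{x3,x4},{x3,x4,x5}}
  U1234: {{x3,x4,x5}}
C dims 5,9,5,1; δ0: rk 4, SNF 1^4; δ1: rk 4, SNF 1^4; δ2: rk 1, SNF 1^1
degree 0: 5−4−0 = 1 → Ȟ^0 ≅ Z
degree 1: 9−4−4 = 1 → Ȟ^1 ≅ Z
degree 2: 5−1−4 = 0 → Ȟ^2 ≅ 0

Ȟ^0(U;F) ≅ Z, Ȟ^1(U;F) ≅ Z, Ȟ^2(U;F) ≅ 0


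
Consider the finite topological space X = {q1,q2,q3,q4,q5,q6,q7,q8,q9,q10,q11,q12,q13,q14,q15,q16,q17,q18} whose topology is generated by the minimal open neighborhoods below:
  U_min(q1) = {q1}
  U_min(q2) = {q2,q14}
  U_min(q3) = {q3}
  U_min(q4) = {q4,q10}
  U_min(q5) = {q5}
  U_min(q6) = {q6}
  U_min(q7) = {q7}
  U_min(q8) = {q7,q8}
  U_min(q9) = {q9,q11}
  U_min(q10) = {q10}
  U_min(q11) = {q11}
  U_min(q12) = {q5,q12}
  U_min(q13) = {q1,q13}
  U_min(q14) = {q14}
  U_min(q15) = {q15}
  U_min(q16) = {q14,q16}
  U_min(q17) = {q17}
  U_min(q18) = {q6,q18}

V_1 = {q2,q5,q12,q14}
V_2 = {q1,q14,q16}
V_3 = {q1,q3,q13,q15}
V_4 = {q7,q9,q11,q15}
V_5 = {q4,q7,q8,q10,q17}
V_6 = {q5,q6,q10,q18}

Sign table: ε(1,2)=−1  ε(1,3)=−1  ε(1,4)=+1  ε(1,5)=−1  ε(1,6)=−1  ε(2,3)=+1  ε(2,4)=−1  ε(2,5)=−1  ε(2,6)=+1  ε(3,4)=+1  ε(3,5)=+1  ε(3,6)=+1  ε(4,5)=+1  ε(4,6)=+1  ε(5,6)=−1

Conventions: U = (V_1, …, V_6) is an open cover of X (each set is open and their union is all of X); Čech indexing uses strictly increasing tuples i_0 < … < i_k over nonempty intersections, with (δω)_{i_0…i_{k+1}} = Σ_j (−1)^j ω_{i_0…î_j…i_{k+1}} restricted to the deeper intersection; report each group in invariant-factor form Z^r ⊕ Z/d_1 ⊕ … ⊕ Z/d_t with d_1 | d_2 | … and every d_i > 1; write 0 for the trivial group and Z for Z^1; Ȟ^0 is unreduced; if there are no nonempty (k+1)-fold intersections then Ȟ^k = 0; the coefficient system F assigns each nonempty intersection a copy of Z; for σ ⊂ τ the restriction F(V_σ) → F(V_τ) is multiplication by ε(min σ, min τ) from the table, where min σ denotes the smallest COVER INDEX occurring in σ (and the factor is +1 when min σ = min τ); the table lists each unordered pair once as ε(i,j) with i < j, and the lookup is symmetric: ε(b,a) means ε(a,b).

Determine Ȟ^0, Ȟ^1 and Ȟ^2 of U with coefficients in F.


nerve simplices:
  V12={q14} V16={q5} V23={q1} V34={q15} V45={q7} V56={q10}
C dims 6,6; δ0: rk 6, SNF 1^5·2
degree 0: 6−6−0 = 0 → Ȟ^0 ≅ 0
degree 1: 6−0−6 = 0 plus torsion [2] → Ȟ^1 ≅ Z/2
degree 2: 0−0−0 = 0 → Ȟ^2 ≅ 0

Ȟ^0 = 0, Ȟ^1 = Z/2, Ȟ^2 = 0
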